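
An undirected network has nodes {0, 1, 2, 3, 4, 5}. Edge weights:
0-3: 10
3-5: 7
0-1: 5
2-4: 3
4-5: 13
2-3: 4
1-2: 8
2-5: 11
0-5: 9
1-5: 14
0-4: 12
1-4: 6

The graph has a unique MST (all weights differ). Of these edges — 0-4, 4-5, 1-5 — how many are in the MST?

0

Kruskal: consider edges lightest-first.
2-4 (3): add. Components now {0} {1} {2,4} {3} {5}
2-3 (4): add. Components now {0} {1} {2,3,4} {5}
0-1 (5): add. Components now {0,1} {2,3,4} {5}
1-4 (6): add. Components now {0,1,2,3,4} {5}
3-5 (7): add. Components now {0,1,2,3,4,5}
MST edge set: {2-4, 2-3, 0-1, 1-4, 3-5}.
Of the listed edges, {} are in the MST → 0.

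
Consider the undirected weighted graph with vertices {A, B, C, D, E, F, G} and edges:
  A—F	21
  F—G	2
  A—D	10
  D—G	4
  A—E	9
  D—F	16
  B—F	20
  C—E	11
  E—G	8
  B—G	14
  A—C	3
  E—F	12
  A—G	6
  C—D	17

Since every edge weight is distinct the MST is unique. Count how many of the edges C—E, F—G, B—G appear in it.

Kruskal's algorithm — process edges by increasing weight (ties by edge label):
F—G (2): add. Components now {A} {B} {C} {D} {E} {F,G}
A—C (3): add. Components now {A,C} {B} {D} {E} {F,G}
D—G (4): add. Components now {A,C} {B} {D,F,G} {E}
A—G (6): add. Components now {A,C,D,F,G} {B} {E}
E—G (8): add. Components now {A,C,D,E,F,G} {B}
A—E (9): skip — A and E already connected.
A—D (10): skip — A and D already connected.
C—E (11): skip — C and E already connected.
E—F (12): skip — E and F already connected.
B—G (14): add. Components now {A,B,C,D,E,F,G}
MST edge set: {F—G, A—C, D—G, A—G, E—G, B—G}.
Of the listed edges, {F—G, B—G} are in the MST → 2.

2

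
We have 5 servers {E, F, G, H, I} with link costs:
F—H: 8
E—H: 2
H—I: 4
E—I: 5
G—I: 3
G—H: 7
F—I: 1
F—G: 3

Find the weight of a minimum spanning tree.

Prim, starting at G.
Step 1: cheapest edge leaving the tree is F—G (3); add F.
Step 2: cheapest edge leaving the tree is F—I (1); add I.
Step 3: cheapest edge leaving the tree is H—I (4); add H.
Step 4: cheapest edge leaving the tree is E—H (2); add E.
MST edges: F—G, F—I, H—I, E—H; total weight 3+1+4+2 = 10.

10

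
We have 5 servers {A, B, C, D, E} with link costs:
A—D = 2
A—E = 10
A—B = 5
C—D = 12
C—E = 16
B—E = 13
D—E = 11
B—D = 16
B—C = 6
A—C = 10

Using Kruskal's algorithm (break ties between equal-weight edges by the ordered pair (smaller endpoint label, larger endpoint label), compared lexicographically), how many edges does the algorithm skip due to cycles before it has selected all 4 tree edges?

Kruskal: consider edges lightest-first.
A—D (2): add — endpoints in different components.
A—B (5): add — endpoints in different components.
B—C (6): add — endpoints in different components.
A—C (10): skip — A and C already connected.
A—E (10): add — endpoints in different components.
Edges rejected before the tree was complete: 1.

1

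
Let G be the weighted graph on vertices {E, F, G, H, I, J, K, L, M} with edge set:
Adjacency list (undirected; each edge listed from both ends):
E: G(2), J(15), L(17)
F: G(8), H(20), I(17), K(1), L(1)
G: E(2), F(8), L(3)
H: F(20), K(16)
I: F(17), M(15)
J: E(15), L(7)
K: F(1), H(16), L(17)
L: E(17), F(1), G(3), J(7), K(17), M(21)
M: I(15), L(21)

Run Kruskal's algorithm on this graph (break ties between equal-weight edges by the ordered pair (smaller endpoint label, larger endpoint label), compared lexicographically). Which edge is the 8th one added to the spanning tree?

Sort edges by weight, then run Kruskal:
F K (1): add — endpoints in different components.
F L (1): add — endpoints in different components.
E G (2): add — endpoints in different components.
G L (3): add — endpoints in different components.
J L (7): add — endpoints in different components.
F G (8): skip — F and G already connected.
E J (15): skip — E and J already connected.
I M (15): add — endpoints in different components.
H K (16): add — endpoints in different components.
E L (17): skip — E and L already connected.
F I (17): add — endpoints in different components.
The 8th edge added is F I.

F-I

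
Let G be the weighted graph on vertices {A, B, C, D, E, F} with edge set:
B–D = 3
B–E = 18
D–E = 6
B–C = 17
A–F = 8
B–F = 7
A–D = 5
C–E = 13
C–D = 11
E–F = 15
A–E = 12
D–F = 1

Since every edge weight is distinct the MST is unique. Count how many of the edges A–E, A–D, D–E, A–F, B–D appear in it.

3

Kruskal: consider edges lightest-first.
D–F (1): add. Components now {A} {B} {C} {D,F} {E}
B–D (3): add. Components now {A} {B,D,F} {C} {E}
A–D (5): add. Components now {A,B,D,F} {C} {E}
D–E (6): add. Components now {A,B,D,E,F} {C}
B–F (7): skip — B and F already connected.
A–F (8): skip — A and F already connected.
C–D (11): add. Components now {A,B,C,D,E,F}
MST edge set: {D–F, B–D, A–D, D–E, C–D}.
Of the listed edges, {A–D, D–E, B–D} are in the MST → 3.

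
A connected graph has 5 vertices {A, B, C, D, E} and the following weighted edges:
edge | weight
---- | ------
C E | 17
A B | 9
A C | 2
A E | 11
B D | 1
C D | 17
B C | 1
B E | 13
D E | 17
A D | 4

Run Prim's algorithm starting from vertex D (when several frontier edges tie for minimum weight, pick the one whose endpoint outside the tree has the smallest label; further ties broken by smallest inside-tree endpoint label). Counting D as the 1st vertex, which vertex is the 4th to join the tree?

A

Grow the tree from D using Prim:
Step 1: cheapest edge leaving the tree is B D (1); add B.
Step 2: cheapest edge leaving the tree is B C (1); add C.
Step 3: cheapest edge leaving the tree is A C (2); add A.
Step 4: cheapest edge leaving the tree is A E (11); add E.
Vertex order: D, B, C, A, E. The 4th vertex is A.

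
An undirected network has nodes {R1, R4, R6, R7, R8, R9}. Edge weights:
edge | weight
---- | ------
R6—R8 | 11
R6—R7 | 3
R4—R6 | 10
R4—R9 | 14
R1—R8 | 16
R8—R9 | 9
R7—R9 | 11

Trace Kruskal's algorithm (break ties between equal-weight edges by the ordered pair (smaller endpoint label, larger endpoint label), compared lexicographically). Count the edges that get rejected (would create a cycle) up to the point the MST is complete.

Sort edges by weight, then run Kruskal:
R6—R7 (3): add. Components now {R8} {R6,R7} {R1} {R4} {R9}
R8—R9 (9): add. Components now {R8,R9} {R6,R7} {R1} {R4}
R4—R6 (10): add. Components now {R8,R9} {R4,R6,R7} {R1}
R6—R8 (11): add. Components now {R4,R6,R7,R8,R9} {R1}
R7—R9 (11): skip — R7 and R9 already connected.
R4—R9 (14): skip — R4 and R9 already connected.
R1—R8 (16): add. Components now {R1,R4,R6,R7,R8,R9}
Edges rejected before the tree was complete: 2.

2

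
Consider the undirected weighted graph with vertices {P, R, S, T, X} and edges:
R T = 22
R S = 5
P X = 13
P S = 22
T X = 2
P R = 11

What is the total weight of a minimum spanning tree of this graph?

Kruskal's algorithm — process edges by increasing weight (ties by edge label):
T X (2): add — endpoints in different components.
R S (5): add — endpoints in different components.
P R (11): add — endpoints in different components.
P X (13): add — endpoints in different components.
MST edges: T X, R S, P R, P X; total weight 2+5+11+13 = 31.

31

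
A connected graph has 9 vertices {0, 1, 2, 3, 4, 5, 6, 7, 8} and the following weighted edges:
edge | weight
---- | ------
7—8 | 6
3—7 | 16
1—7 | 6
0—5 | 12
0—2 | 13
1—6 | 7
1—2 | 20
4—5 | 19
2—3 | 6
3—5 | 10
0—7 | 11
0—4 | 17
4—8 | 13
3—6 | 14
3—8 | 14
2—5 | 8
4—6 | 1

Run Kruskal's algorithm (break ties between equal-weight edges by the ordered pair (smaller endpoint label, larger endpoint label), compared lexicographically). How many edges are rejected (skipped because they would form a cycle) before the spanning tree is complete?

Kruskal: consider edges lightest-first.
4—6 (1): add — endpoints in different components.
1—7 (6): add — endpoints in different components.
2—3 (6): add — endpoints in different components.
7—8 (6): add — endpoints in different components.
1—6 (7): add — endpoints in different components.
2—5 (8): add — endpoints in different components.
3—5 (10): skip — 3 and 5 already connected.
0—7 (11): add — endpoints in different components.
0—5 (12): add — endpoints in different components.
Edges rejected before the tree was complete: 1.

1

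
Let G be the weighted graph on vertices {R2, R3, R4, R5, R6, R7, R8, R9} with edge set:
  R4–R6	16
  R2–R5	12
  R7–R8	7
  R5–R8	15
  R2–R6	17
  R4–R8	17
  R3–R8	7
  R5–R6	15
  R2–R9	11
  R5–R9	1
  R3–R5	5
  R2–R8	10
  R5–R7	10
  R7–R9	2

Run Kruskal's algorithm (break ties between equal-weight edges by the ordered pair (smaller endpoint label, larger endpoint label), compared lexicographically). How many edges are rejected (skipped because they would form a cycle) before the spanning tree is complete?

Kruskal's algorithm — process edges by increasing weight (ties by edge label):
R5–R9 (1): add — endpoints in different components.
R7–R9 (2): add — endpoints in different components.
R3–R5 (5): add — endpoints in different components.
R3–R8 (7): add — endpoints in different components.
R7–R8 (7): skip — R7 and R8 already connected.
R2–R8 (10): add — endpoints in different components.
R5–R7 (10): skip — R7 and R5 already connected.
R2–R9 (11): skip — R2 and R9 already connected.
R2–R5 (12): skip — R2 and R5 already connected.
R5–R6 (15): add — endpoints in different components.
R5–R8 (15): skip — R8 and R5 already connected.
R4–R6 (16): add — endpoints in different components.
Edges rejected before the tree was complete: 5.

5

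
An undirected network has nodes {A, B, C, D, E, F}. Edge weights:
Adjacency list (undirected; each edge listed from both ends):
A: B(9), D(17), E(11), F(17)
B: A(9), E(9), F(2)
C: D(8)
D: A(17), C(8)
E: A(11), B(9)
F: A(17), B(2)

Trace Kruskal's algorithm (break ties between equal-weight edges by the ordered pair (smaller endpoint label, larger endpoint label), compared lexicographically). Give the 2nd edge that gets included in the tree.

Sort edges by weight, then run Kruskal:
B–F (2): add. Components now {A} {B,F} {C} {D} {E}
C–D (8): add. Components now {A} {B,F} {C,D} {E}
A–B (9): add. Components now {A,B,F} {C,D} {E}
B–E (9): add. Components now {A,B,E,F} {C,D}
A–E (11): skip — A and E already connected.
A–D (17): add. Components now {A,B,C,D,E,F}
The 2nd edge added is C–D.

C-D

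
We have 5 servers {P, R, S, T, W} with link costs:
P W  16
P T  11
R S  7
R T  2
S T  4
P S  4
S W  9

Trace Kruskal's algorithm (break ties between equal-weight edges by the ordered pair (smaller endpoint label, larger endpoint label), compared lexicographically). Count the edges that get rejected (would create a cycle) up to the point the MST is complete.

Sort edges by weight, then run Kruskal:
R T (2): add. Components now {P} {R,T} {W} {S}
P S (4): add. Components now {P,S} {R,T} {W}
S T (4): add. Components now {P,R,S,T} {W}
R S (7): skip — R and S already connected.
S W (9): add. Components now {P,R,S,T,W}
Edges rejected before the tree was complete: 1.

1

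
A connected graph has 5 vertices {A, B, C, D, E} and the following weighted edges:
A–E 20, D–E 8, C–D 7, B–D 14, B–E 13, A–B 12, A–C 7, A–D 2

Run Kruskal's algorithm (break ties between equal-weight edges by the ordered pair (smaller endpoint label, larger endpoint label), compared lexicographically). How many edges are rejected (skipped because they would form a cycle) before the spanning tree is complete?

1

Sort edges by weight, then run Kruskal:
A–D (2): add — endpoints in different components.
A–C (7): add — endpoints in different components.
C–D (7): skip — C and D already connected.
D–E (8): add — endpoints in different components.
A–B (12): add — endpoints in different components.
Edges rejected before the tree was complete: 1.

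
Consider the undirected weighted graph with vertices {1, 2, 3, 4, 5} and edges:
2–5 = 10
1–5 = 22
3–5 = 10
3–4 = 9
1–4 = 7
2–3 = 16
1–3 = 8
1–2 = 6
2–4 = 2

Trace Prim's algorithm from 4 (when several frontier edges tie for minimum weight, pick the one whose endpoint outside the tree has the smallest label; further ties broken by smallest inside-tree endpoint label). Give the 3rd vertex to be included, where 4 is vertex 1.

1

Prim, starting at 4.
Step 1: frontier [2–4 2, 1–4 7, 3–4 9] → take 2–4 (2); add 2.
Step 2: frontier [1–2 6, 2–5 10, 2–3 16, 1–4 7, 3–4 9] → take 1–2 (6); add 1.
Step 3: frontier [1–3 8, 1–5 22, 2–5 10, 2–3 16, 3–4 9] → take 1–3 (8); add 3.
Step 4: frontier [1–5 22, 2–5 10, 3–5 10] → take 2–5 (10); add 5.
Vertex order: 4, 2, 1, 3, 5. The 3rd vertex is 1.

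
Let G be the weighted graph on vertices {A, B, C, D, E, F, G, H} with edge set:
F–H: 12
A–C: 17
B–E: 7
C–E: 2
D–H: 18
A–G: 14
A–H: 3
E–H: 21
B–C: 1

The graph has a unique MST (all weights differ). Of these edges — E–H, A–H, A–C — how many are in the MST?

2

Kruskal: consider edges lightest-first.
B–C (1): add — endpoints in different components.
C–E (2): add — endpoints in different components.
A–H (3): add — endpoints in different components.
B–E (7): skip — B and E already connected.
F–H (12): add — endpoints in different components.
A–G (14): add — endpoints in different components.
A–C (17): add — endpoints in different components.
D–H (18): add — endpoints in different components.
MST edge set: {B–C, C–E, A–H, F–H, A–G, A–C, D–H}.
Of the listed edges, {A–H, A–C} are in the MST → 2.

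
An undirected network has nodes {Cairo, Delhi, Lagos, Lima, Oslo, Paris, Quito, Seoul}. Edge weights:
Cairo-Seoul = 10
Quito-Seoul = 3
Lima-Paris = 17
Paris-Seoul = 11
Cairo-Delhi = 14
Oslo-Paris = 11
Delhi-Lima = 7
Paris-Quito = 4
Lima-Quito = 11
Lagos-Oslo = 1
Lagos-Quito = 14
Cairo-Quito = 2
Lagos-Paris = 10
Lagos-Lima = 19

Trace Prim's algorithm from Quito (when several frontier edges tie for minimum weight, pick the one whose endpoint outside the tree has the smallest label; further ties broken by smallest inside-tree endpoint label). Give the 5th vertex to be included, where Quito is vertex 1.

Prim, starting at Quito.
Step 1: cheapest edge leaving the tree is Cairo-Quito (2); add Cairo.
Step 2: cheapest edge leaving the tree is Quito-Seoul (3); add Seoul.
Step 3: cheapest edge leaving the tree is Paris-Quito (4); add Paris.
Step 4: cheapest edge leaving the tree is Lagos-Paris (10); add Lagos.
Step 5: cheapest edge leaving the tree is Lagos-Oslo (1); add Oslo.
Step 6: cheapest edge leaving the tree is Lima-Quito (11); add Lima.
Step 7: cheapest edge leaving the tree is Delhi-Lima (7); add Delhi.
Vertex order: Quito, Cairo, Seoul, Paris, Lagos, Oslo, Lima, Delhi. The 5th vertex is Lagos.

Lagos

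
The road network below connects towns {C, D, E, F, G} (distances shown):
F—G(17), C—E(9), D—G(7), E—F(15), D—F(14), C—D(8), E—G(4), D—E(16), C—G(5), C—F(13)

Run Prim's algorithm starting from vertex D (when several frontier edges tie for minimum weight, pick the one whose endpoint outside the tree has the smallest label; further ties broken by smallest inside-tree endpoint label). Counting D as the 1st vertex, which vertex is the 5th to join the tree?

F

Prim, starting at D.
Step 1: cheapest edge leaving the tree is D—G (7); add G.
Step 2: cheapest edge leaving the tree is E—G (4); add E.
Step 3: cheapest edge leaving the tree is C—G (5); add C.
Step 4: cheapest edge leaving the tree is C—F (13); add F.
Vertex order: D, G, E, C, F. The 5th vertex is F.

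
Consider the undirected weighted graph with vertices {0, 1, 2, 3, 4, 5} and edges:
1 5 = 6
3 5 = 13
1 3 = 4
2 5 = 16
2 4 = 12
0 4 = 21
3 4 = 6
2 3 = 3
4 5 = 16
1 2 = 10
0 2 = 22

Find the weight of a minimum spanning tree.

40

Prim's algorithm from 0:
Step 1: frontier [0 4 21, 0 2 22] → take 0 4 (21); add 4.
Step 2: frontier [0 2 22, 3 4 6, 2 4 12, 4 5 16] → take 3 4 (6); add 3.
Step 3: frontier [0 2 22, 2 3 3, 1 3 4, 3 5 13, 2 4 12, 4 5 16] → take 2 3 (3); add 2.
Step 4: frontier [1 2 10, 2 5 16, 1 3 4, 3 5 13, 4 5 16] → take 1 3 (4); add 1.
Step 5: frontier [1 5 6, 2 5 16, 3 5 13, 4 5 16] → take 1 5 (6); add 5.
MST edges: 0 4, 3 4, 2 3, 1 3, 1 5; total weight 21+6+3+4+6 = 40.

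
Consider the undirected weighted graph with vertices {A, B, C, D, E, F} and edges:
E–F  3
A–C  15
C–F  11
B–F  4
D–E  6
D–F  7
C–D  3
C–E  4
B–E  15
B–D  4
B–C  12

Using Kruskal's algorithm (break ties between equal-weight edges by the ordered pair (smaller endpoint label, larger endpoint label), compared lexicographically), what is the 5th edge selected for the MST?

Kruskal's algorithm — process edges by increasing weight (ties by edge label):
C–D (3): add. Components now {A} {B} {C,D} {E} {F}
E–F (3): add. Components now {A} {B} {C,D} {E,F}
B–D (4): add. Components now {A} {B,C,D} {E,F}
B–F (4): add. Components now {A} {B,C,D,E,F}
C–E (4): skip — C and E already connected.
D–E (6): skip — D and E already connected.
D–F (7): skip — D and F already connected.
C–F (11): skip — C and F already connected.
B–C (12): skip — B and C already connected.
A–C (15): add. Components now {A,B,C,D,E,F}
The 5th edge added is A–C.

A-C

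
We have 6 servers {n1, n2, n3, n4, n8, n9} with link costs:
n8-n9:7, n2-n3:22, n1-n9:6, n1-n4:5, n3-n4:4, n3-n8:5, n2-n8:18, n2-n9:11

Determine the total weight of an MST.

31

Prim's algorithm from n2:
Step 1: cheapest edge leaving the tree is n2-n9 (11); add n9.
Step 2: cheapest edge leaving the tree is n1-n9 (6); add n1.
Step 3: cheapest edge leaving the tree is n1-n4 (5); add n4.
Step 4: cheapest edge leaving the tree is n3-n4 (4); add n3.
Step 5: cheapest edge leaving the tree is n3-n8 (5); add n8.
MST edges: n2-n9, n1-n9, n1-n4, n3-n4, n3-n8; total weight 11+6+5+4+5 = 31.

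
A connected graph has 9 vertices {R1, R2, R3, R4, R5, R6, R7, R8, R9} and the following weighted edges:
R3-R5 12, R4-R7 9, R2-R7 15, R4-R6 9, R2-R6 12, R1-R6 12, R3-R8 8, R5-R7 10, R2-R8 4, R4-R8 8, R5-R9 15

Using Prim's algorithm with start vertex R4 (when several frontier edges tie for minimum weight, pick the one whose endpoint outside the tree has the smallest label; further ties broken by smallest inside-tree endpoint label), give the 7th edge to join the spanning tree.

Prim's algorithm from R4:
Step 1: cheapest edge leaving the tree is R4-R8 (8); add R8.
Step 2: cheapest edge leaving the tree is R2-R8 (4); add R2.
Step 3: cheapest edge leaving the tree is R3-R8 (8); add R3.
Step 4: cheapest edge leaving the tree is R4-R6 (9); add R6.
Step 5: cheapest edge leaving the tree is R4-R7 (9); add R7.
Step 6: cheapest edge leaving the tree is R5-R7 (10); add R5.
Step 7: cheapest edge leaving the tree is R1-R6 (12); add R1.
Step 8: cheapest edge leaving the tree is R5-R9 (15); add R9.
The 7th edge added is R1-R6.

R1-R6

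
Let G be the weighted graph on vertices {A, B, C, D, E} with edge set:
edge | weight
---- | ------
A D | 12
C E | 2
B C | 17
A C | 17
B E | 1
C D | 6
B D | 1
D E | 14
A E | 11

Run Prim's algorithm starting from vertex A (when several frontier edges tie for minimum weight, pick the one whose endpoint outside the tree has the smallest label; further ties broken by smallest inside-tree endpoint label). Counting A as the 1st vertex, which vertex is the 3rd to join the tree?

Grow the tree from A using Prim:
Step 1: frontier [A E 11, A D 12, A C 17] → take A E (11); add E.
Step 2: frontier [A D 12, A C 17, B E 1, C E 2, D E 14] → take B E (1); add B.
Step 3: frontier [A D 12, A C 17, B D 1, B C 17, C E 2, D E 14] → take B D (1); add D.
Step 4: frontier [A C 17, B C 17, C D 6, C E 2] → take C E (2); add C.
Vertex order: A, E, B, D, C. The 3rd vertex is B.

B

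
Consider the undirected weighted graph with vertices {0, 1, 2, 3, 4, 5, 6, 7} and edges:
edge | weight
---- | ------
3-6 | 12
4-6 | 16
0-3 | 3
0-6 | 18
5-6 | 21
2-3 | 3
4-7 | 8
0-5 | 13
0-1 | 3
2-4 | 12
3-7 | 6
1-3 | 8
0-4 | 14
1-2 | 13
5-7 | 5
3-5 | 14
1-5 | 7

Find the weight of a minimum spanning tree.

40

Grow the tree from 1 using Prim:
Step 1: cheapest edge leaving the tree is 0-1 (3); add 0.
Step 2: cheapest edge leaving the tree is 0-3 (3); add 3.
Step 3: cheapest edge leaving the tree is 2-3 (3); add 2.
Step 4: cheapest edge leaving the tree is 3-7 (6); add 7.
Step 5: cheapest edge leaving the tree is 5-7 (5); add 5.
Step 6: cheapest edge leaving the tree is 4-7 (8); add 4.
Step 7: cheapest edge leaving the tree is 3-6 (12); add 6.
MST edges: 0-1, 0-3, 2-3, 3-7, 5-7, 4-7, 3-6; total weight 3+3+3+6+5+8+12 = 40.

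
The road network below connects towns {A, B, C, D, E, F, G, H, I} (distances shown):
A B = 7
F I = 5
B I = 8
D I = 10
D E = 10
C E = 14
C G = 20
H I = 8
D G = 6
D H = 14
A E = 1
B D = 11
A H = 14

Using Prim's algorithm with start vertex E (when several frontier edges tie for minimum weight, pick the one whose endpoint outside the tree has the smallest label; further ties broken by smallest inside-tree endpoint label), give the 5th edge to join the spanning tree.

Grow the tree from E using Prim:
Step 1: frontier [A E 1, D E 10, C E 14] → take A E (1); add A.
Step 2: frontier [A B 7, A H 14, D E 10, C E 14] → take A B (7); add B.
Step 3: frontier [A H 14, B I 8, B D 11, D E 10, C E 14] → take B I (8); add I.
Step 4: frontier [A H 14, B D 11, D E 10, C E 14, F I 5, H I 8, D I 10] → take F I (5); add F.
Step 5: frontier [A H 14, B D 11, D E 10, C E 14, H I 8, D I 10] → take H I (8); add H.
Step 6: frontier [B D 11, D E 10, C E 14, D H 14, D I 10] → take D E (10); add D.
Step 7: frontier [D G 6, C E 14] → take D G (6); add G.
Step 8: frontier [C E 14, C G 20] → take C E (14); add C.
The 5th edge added is H I.

H-I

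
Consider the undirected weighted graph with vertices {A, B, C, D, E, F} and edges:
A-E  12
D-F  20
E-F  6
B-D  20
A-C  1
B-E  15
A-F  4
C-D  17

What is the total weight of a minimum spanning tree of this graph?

Grow the tree from B using Prim:
Step 1: cheapest edge leaving the tree is B-E (15); add E.
Step 2: cheapest edge leaving the tree is E-F (6); add F.
Step 3: cheapest edge leaving the tree is A-F (4); add A.
Step 4: cheapest edge leaving the tree is A-C (1); add C.
Step 5: cheapest edge leaving the tree is C-D (17); add D.
MST edges: B-E, E-F, A-F, A-C, C-D; total weight 15+6+4+1+17 = 43.

43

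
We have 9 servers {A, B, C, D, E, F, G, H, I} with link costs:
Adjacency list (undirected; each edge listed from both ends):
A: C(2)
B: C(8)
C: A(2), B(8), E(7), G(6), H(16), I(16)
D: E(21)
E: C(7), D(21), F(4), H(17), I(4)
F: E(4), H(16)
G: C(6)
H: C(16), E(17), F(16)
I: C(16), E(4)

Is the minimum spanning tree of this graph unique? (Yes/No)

No

Kruskal's algorithm — process edges by increasing weight (ties by edge label):
A—C (2): add — endpoints in different components.
E—F (4): add — endpoints in different components.
E—I (4): add — endpoints in different components.
C—G (6): add — endpoints in different components.
C—E (7): add — endpoints in different components.
B—C (8): add — endpoints in different components.
C—H (16): add — endpoints in different components.
C—I (16): skip — C and I already connected.
F—H (16): skip — F and H already connected.
E—H (17): skip — E and H already connected.
D—E (21): add — endpoints in different components.
Non-tree edge F—H has weight 16, equal to the heaviest edge on its tree cycle — swapping gives another MST of the same weight. Not unique.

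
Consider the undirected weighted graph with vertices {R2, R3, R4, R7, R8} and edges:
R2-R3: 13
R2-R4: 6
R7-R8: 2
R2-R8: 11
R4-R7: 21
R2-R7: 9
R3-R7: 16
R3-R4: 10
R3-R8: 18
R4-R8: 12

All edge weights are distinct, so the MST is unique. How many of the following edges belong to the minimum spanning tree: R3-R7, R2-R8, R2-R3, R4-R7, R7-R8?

1

Sort edges by weight, then run Kruskal:
R7-R8 (2): add. Components now {R7,R8} {R2} {R3} {R4}
R2-R4 (6): add. Components now {R7,R8} {R2,R4} {R3}
R2-R7 (9): add. Components now {R2,R4,R7,R8} {R3}
R3-R4 (10): add. Components now {R2,R3,R4,R7,R8}
MST edge set: {R7-R8, R2-R4, R2-R7, R3-R4}.
Of the listed edges, {R7-R8} are in the MST → 1.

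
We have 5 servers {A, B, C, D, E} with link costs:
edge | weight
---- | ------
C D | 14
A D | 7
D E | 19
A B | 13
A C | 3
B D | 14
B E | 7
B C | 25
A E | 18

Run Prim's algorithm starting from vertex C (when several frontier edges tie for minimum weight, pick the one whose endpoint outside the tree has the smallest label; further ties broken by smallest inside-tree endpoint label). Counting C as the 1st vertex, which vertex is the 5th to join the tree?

E

Grow the tree from C using Prim:
Step 1: frontier [A C 3, C D 14, B C 25] → take A C (3); add A.
Step 2: frontier [A D 7, A B 13, A E 18, C D 14, B C 25] → take A D (7); add D.
Step 3: frontier [A B 13, A E 18, B C 25, B D 14, D E 19] → take A B (13); add B.
Step 4: frontier [A E 18, B E 7, D E 19] → take B E (7); add E.
Vertex order: C, A, D, B, E. The 5th vertex is E.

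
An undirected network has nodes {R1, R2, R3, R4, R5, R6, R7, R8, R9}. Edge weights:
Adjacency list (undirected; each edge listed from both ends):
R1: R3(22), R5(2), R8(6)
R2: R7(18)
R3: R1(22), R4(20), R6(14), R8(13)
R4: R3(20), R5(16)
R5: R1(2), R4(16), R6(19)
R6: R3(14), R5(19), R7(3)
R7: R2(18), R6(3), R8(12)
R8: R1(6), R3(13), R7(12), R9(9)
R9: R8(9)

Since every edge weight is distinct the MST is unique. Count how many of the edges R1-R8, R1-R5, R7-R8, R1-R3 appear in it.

Sort edges by weight, then run Kruskal:
R1-R5 (2): add — endpoints in different components.
R6-R7 (3): add — endpoints in different components.
R1-R8 (6): add — endpoints in different components.
R8-R9 (9): add — endpoints in different components.
R7-R8 (12): add — endpoints in different components.
R3-R8 (13): add — endpoints in different components.
R3-R6 (14): skip — R6 and R3 already connected.
R4-R5 (16): add — endpoints in different components.
R2-R7 (18): add — endpoints in different components.
MST edge set: {R1-R5, R6-R7, R1-R8, R8-R9, R7-R8, R3-R8, R4-R5, R2-R7}.
Of the listed edges, {R1-R8, R1-R5, R7-R8} are in the MST → 3.

3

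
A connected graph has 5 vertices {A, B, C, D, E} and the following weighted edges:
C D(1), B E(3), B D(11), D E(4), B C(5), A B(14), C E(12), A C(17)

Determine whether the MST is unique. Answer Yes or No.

Yes

Sort edges by weight, then run Kruskal:
C D (1): add — endpoints in different components.
B E (3): add — endpoints in different components.
D E (4): add — endpoints in different components.
B C (5): skip — B and C already connected.
B D (11): skip — B and D already connected.
C E (12): skip — C and E already connected.
A B (14): add — endpoints in different components.
Every non-tree edge has weight strictly greater than the heaviest edge on the tree path between its endpoints, so the MST is unique.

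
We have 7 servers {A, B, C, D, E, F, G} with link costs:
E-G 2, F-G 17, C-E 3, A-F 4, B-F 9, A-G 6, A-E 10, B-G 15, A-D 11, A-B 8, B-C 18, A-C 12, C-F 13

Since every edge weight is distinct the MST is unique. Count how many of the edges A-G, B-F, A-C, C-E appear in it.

Kruskal: consider edges lightest-first.
E-G (2): add. Components now {A} {B} {C} {D} {E,G} {F}
C-E (3): add. Components now {A} {B} {C,E,G} {D} {F}
A-F (4): add. Components now {A,F} {B} {C,E,G} {D}
A-G (6): add. Components now {A,C,E,F,G} {B} {D}
A-B (8): add. Components now {A,B,C,E,F,G} {D}
B-F (9): skip — B and F already connected.
A-E (10): skip — A and E already connected.
A-D (11): add. Components now {A,B,C,D,E,F,G}
MST edge set: {E-G, C-E, A-F, A-G, A-B, A-D}.
Of the listed edges, {A-G, C-E} are in the MST → 2.

2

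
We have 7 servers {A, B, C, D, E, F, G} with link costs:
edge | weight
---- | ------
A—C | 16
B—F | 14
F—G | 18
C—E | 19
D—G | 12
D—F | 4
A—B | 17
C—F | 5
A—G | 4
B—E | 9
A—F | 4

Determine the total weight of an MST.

40

Prim, starting at D.
Step 1: frontier [D—F 4, D—G 12] → take D—F (4); add F.
Step 2: frontier [D—G 12, A—F 4, C—F 5, B—F 14, F—G 18] → take A—F (4); add A.
Step 3: frontier [A—G 4, A—C 16, A—B 17, D—G 12, C—F 5, B—F 14, F—G 18] → take A—G (4); add G.
Step 4: frontier [A—C 16, A—B 17, C—F 5, B—F 14] → take C—F (5); add C.
Step 5: frontier [A—B 17, C—E 19, B—F 14] → take B—F (14); add B.
Step 6: frontier [B—E 9, C—E 19] → take B—E (9); add E.
MST edges: D—F, A—F, A—G, C—F, B—F, B—E; total weight 4+4+4+5+14+9 = 40.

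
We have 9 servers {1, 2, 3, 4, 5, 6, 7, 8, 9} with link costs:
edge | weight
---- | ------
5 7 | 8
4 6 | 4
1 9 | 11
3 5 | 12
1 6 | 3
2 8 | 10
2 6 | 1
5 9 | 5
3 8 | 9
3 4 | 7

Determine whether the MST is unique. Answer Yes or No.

Sort edges by weight, then run Kruskal:
2 6 (1): add — endpoints in different components.
1 6 (3): add — endpoints in different components.
4 6 (4): add — endpoints in different components.
5 9 (5): add — endpoints in different components.
3 4 (7): add — endpoints in different components.
5 7 (8): add — endpoints in different components.
3 8 (9): add — endpoints in different components.
2 8 (10): skip — 2 and 8 already connected.
1 9 (11): add — endpoints in different components.
Every non-tree edge has weight strictly greater than the heaviest edge on the tree path between its endpoints, so the MST is unique.

Yes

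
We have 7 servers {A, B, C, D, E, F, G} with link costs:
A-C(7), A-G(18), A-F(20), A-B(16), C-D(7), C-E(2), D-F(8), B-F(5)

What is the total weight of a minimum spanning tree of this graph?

47

Prim's algorithm from G:
Step 1: cheapest edge leaving the tree is A-G (18); add A.
Step 2: cheapest edge leaving the tree is A-C (7); add C.
Step 3: cheapest edge leaving the tree is C-E (2); add E.
Step 4: cheapest edge leaving the tree is C-D (7); add D.
Step 5: cheapest edge leaving the tree is D-F (8); add F.
Step 6: cheapest edge leaving the tree is B-F (5); add B.
MST edges: A-G, A-C, C-E, C-D, D-F, B-F; total weight 18+7+2+7+8+5 = 47.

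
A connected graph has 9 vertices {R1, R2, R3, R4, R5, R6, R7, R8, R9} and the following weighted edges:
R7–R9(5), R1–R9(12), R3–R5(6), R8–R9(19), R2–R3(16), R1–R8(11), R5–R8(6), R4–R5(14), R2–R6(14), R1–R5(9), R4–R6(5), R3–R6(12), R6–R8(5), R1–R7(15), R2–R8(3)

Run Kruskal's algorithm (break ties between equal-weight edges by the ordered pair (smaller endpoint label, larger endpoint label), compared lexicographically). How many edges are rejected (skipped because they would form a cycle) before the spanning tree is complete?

1

Kruskal's algorithm — process edges by increasing weight (ties by edge label):
R2–R8 (3): add — endpoints in different components.
R4–R6 (5): add — endpoints in different components.
R6–R8 (5): add — endpoints in different components.
R7–R9 (5): add — endpoints in different components.
R3–R5 (6): add — endpoints in different components.
R5–R8 (6): add — endpoints in different components.
R1–R5 (9): add — endpoints in different components.
R1–R8 (11): skip — R8 and R1 already connected.
R1–R9 (12): add — endpoints in different components.
Edges rejected before the tree was complete: 1.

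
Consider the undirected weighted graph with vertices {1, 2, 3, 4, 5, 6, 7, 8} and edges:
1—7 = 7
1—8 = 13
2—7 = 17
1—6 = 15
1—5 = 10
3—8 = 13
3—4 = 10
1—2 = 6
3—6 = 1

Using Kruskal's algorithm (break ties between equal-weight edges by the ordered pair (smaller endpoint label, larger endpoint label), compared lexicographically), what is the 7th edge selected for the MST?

3-8

Kruskal: consider edges lightest-first.
3—6 (1): add — endpoints in different components.
1—2 (6): add — endpoints in different components.
1—7 (7): add — endpoints in different components.
1—5 (10): add — endpoints in different components.
3—4 (10): add — endpoints in different components.
1—8 (13): add — endpoints in different components.
3—8 (13): add — endpoints in different components.
The 7th edge added is 3—8.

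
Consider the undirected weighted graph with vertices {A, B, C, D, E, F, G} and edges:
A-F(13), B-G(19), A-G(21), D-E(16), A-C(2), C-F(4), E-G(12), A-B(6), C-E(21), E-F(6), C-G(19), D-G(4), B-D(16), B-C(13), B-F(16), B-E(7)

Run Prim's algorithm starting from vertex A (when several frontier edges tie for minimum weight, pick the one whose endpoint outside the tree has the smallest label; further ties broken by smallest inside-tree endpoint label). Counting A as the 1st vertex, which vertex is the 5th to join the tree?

E

Prim's algorithm from A:
Step 1: cheapest edge leaving the tree is A-C (2); add C.
Step 2: cheapest edge leaving the tree is C-F (4); add F.
Step 3: cheapest edge leaving the tree is A-B (6); add B.
Step 4: cheapest edge leaving the tree is E-F (6); add E.
Step 5: cheapest edge leaving the tree is E-G (12); add G.
Step 6: cheapest edge leaving the tree is D-G (4); add D.
Vertex order: A, C, F, B, E, G, D. The 5th vertex is E.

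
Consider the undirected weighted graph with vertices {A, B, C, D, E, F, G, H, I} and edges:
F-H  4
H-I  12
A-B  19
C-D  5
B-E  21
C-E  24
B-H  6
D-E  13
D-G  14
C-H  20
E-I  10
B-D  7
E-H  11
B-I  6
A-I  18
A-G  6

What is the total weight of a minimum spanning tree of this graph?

58

Kruskal: consider edges lightest-first.
F-H (4): add — endpoints in different components.
C-D (5): add — endpoints in different components.
A-G (6): add — endpoints in different components.
B-H (6): add — endpoints in different components.
B-I (6): add — endpoints in different components.
B-D (7): add — endpoints in different components.
E-I (10): add — endpoints in different components.
E-H (11): skip — E and H already connected.
H-I (12): skip — H and I already connected.
D-E (13): skip — D and E already connected.
D-G (14): add — endpoints in different components.
MST edges: F-H, C-D, A-G, B-H, B-I, B-D, E-I, D-G; total weight 4+5+6+6+6+7+10+14 = 58.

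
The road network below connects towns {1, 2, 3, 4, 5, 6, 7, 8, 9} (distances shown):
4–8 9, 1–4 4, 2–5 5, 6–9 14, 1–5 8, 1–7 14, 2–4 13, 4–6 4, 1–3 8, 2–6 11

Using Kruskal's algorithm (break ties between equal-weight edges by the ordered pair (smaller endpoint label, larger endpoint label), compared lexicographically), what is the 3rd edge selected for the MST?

2-5

Kruskal: consider edges lightest-first.
1–4 (4): add — endpoints in different components.
4–6 (4): add — endpoints in different components.
2–5 (5): add — endpoints in different components.
1–3 (8): add — endpoints in different components.
1–5 (8): add — endpoints in different components.
4–8 (9): add — endpoints in different components.
2–6 (11): skip — 2 and 6 already connected.
2–4 (13): skip — 2 and 4 already connected.
1–7 (14): add — endpoints in different components.
6–9 (14): add — endpoints in different components.
The 3rd edge added is 2–5.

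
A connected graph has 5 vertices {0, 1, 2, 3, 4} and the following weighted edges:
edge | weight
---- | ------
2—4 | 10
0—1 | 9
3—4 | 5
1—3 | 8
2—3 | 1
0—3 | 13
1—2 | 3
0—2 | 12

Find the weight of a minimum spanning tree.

18

Kruskal's algorithm — process edges by increasing weight (ties by edge label):
2—3 (1): add — endpoints in different components.
1—2 (3): add — endpoints in different components.
3—4 (5): add — endpoints in different components.
1—3 (8): skip — 1 and 3 already connected.
0—1 (9): add — endpoints in different components.
MST edges: 2—3, 1—2, 3—4, 0—1; total weight 1+3+5+9 = 18.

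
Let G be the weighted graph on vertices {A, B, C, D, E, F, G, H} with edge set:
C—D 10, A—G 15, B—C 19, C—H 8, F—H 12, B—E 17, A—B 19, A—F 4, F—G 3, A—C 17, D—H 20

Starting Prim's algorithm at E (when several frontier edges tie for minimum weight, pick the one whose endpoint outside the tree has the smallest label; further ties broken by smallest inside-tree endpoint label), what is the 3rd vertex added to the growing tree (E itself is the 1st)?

A

Prim, starting at E.
Step 1: frontier [B—E 17] → take B—E (17); add B.
Step 2: frontier [A—B 19, B—C 19] → take A—B (19); add A.
Step 3: frontier [A—F 4, A—G 15, A—C 17, B—C 19] → take A—F (4); add F.
Step 4: frontier [A—G 15, A—C 17, B—C 19, F—G 3, F—H 12] → take F—G (3); add G.
Step 5: frontier [A—C 17, B—C 19, F—H 12] → take F—H (12); add H.
Step 6: frontier [A—C 17, B—C 19, C—H 8, D—H 20] → take C—H (8); add C.
Step 7: frontier [C—D 10, D—H 20] → take C—D (10); add D.
Vertex order: E, B, A, F, G, H, C, D. The 3rd vertex is A.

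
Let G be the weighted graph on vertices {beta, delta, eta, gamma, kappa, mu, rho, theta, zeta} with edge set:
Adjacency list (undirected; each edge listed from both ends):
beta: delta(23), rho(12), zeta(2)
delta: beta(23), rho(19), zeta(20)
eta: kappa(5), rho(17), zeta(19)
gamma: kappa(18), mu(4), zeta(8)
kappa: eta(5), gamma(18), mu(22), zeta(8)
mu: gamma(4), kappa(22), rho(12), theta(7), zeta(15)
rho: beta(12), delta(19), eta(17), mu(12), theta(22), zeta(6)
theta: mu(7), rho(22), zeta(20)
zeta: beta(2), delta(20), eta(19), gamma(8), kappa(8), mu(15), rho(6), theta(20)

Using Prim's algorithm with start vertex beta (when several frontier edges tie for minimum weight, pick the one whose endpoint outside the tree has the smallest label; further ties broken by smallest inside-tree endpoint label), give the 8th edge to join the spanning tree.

Prim, starting at beta.
Step 1: cheapest edge leaving the tree is beta—zeta (2); add zeta.
Step 2: cheapest edge leaving the tree is rho—zeta (6); add rho.
Step 3: cheapest edge leaving the tree is gamma—zeta (8); add gamma.
Step 4: cheapest edge leaving the tree is gamma—mu (4); add mu.
Step 5: cheapest edge leaving the tree is mu—theta (7); add theta.
Step 6: cheapest edge leaving the tree is kappa—zeta (8); add kappa.
Step 7: cheapest edge leaving the tree is eta—kappa (5); add eta.
Step 8: cheapest edge leaving the tree is delta—rho (19); add delta.
The 8th edge added is delta—rho.

delta-rho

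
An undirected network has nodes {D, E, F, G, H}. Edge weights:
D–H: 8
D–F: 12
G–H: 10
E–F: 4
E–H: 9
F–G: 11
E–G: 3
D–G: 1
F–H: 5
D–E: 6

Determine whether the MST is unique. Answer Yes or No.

Yes

Kruskal's algorithm — process edges by increasing weight (ties by edge label):
D–G (1): add — endpoints in different components.
E–G (3): add — endpoints in different components.
E–F (4): add — endpoints in different components.
F–H (5): add — endpoints in different components.
Every non-tree edge has weight strictly greater than the heaviest edge on the tree path between its endpoints, so the MST is unique.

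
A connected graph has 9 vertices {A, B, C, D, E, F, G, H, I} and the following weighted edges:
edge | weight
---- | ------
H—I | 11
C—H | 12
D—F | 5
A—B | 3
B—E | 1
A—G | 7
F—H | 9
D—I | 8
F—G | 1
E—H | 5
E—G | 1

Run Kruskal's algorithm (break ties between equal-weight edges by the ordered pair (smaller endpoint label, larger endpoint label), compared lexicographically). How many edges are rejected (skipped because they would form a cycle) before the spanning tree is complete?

3

Kruskal's algorithm — process edges by increasing weight (ties by edge label):
B—E (1): add — endpoints in different components.
E—G (1): add — endpoints in different components.
F—G (1): add — endpoints in different components.
A—B (3): add — endpoints in different components.
D—F (5): add — endpoints in different components.
E—H (5): add — endpoints in different components.
A—G (7): skip — A and G already connected.
D—I (8): add — endpoints in different components.
F—H (9): skip — F and H already connected.
H—I (11): skip — H and I already connected.
C—H (12): add — endpoints in different components.
Edges rejected before the tree was complete: 3.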